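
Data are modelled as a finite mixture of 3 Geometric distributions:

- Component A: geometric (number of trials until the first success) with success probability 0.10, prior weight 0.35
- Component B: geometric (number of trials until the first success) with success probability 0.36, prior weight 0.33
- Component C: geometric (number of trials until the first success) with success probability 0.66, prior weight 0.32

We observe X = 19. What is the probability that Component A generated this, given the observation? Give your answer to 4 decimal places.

Apply Bayes' rule: the posterior for each component is proportional to its prior times its likelihood at x.
Geometric probabilities:
  L_A = 0.10·(1−0.10)^18 = 0.10·0.150095 = 0.0150095
  L_B = 0.36·(1−0.36)^18 = 0.36·0.000324519 = 0.000116827
  L_C = 0.66·(1−0.66)^18 = 0.66·3.68655e-09 = 2.43313e-09
Multiply by the mixture weights:
  π_A·L_A = 0.35 × 0.0150095 = 0.00525331
  π_B·L_B = 0.33 × 0.000116827 = 3.85528e-05
  π_C·L_C = 0.32 × 2.43313e-09 = 7.786e-10
Denominator: 0.00525331 + 3.85528e-05 + 7.786e-10 = 0.00529187
P(Component A | data) ≈ 0.9927

0.9927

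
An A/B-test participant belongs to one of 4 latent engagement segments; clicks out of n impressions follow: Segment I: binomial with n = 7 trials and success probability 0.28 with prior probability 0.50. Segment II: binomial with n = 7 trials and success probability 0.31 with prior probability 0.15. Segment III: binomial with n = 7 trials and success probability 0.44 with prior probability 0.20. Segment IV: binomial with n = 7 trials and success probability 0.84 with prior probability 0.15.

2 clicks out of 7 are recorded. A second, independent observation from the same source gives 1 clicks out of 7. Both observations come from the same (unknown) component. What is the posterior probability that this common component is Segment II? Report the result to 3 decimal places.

0.188

The responsibility of component k is w_k f_k(x) divided by Σ_j w_j f_j(x).
Since both observations come from the same component, the likelihood for component k is f_k(x₁)·f_k(x₂).
  L_I = [0.318565] × [0.273056] = 0.0869859
  L_II = [0.315637] × [0.234182] = 0.0739167
  L_III = [0.223906] × [0.0949902] = 0.0212688
  L_IV = [0.00155374] × [9.865e-05] = 1.53276e-07
Weight by the priors:
  w_I·L_I = 0.50 × 0.0869859 = 0.043493
  w_II·L_II = 0.15 × 0.0739167 = 0.0110875
  w_III·L_III = 0.20 × 0.0212688 = 0.00425377
  w_IV·L_IV = 0.15 × 1.53276e-07 = 2.29914e-08
Evidence: 0.043493 + 0.0110875 + 0.00425377 + 2.29914e-08 = 0.0588342
P(Segment II | x₁, x₂) = 0.0110875 / 0.0588342 ≈ 0.188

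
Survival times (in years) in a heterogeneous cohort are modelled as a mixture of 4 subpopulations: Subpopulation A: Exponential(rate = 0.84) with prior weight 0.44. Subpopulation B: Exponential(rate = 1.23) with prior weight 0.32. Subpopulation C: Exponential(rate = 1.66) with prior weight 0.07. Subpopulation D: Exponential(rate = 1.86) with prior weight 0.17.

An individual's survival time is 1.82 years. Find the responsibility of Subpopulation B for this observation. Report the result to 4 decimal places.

P(component k | x) = π_k·f_k(x) / marginal(x), where marginal(x) = Σ_j π_j·f_j(x).
Exponential densities:
  p_A = 0.182108
  p_B = 0.131127
  p_C = 0.0809129
  p_D = 0.0629998
Weight by the priors:
  π_A·p_A = 0.44 × 0.182108 = 0.0801277
  π_B·p_B = 0.32 × 0.131127 = 0.0419608
  π_C·p_C = 0.07 × 0.0809129 = 0.0056639
  π_D·p_D = 0.17 × 0.0629998 = 0.01071
Evidence: 0.0801277 + 0.0419608 + 0.0056639 + 0.01071 = 0.138462
P(Subpopulation B | x) ≈ 0.3030

0.3030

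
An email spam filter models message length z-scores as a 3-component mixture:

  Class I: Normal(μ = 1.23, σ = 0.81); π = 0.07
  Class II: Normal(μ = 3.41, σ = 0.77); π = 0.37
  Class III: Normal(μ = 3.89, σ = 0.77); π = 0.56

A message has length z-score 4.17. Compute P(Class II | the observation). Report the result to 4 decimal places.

0.3025

The responsibility of component k is π_k f_k(x) divided by Σ_j π_j f_j(x).
Evaluate each component's likelihood at the observed value:
  p_I = 0.000678706
  p_II = 0.318329
  p_III = 0.48496
Multiply by the mixture weights:
  π_I·p_I = 0.07 × 0.000678706 = 4.75094e-05
  π_II·p_II = 0.37 × 0.318329 = 0.117782
  π_III·p_III = 0.56 × 0.48496 = 0.271577
Sum: 4.75094e-05 + 0.117782 + 0.271577 = 0.389407
P(Class II | x) = 0.117782 / 0.389407 ≈ 0.3025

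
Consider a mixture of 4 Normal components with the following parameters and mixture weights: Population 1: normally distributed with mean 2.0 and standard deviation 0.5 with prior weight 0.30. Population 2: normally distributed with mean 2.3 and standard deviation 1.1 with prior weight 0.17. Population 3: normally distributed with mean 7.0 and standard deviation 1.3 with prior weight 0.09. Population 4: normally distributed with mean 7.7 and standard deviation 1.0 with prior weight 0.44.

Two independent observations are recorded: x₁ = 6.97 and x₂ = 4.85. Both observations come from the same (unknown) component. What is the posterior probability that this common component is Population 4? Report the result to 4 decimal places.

0.2998

By Bayes' theorem, P(k | x) = π_k f_k(x) / Σ_j π_j f_j(x).
Since both observations come from the same component, the likelihood for component k is f_k(x₁)·f_k(x₂).
  f_1 = [(1/(0.5·√(2π)))·exp(−(6.97−2.0)²/(2·0.5²)) = 0.797885·exp(-49.40180) = 2.79905e-22] × [7.02791e-08] = 1.96715e-29
  f_2 = [(1/(1.1·√(2π)))·exp(−(6.97−2.3)²/(2·1.1²)) = 0.362675·exp(-9.01194) = 4.42263e-05] × [0.0246931] = 1.09208e-06
  f_3 = [(1/(1.3·√(2π)))·exp(−(6.97−7.0)²/(2·1.3²)) = 0.306879·exp(-0.00027) = 0.306797] × [0.0781671] = 0.0239814
  f_4 = [(1/(1.0·√(2π)))·exp(−(6.97−7.7)²/(2·1.0²)) = 0.398942·exp(-0.26645) = 0.305627] × [0.00687277] = 0.00210051
Prior × likelihood for each component:
  π_1·f_1 = 0.30 × 1.96715e-29 = 5.90145e-30
  π_2·f_2 = 0.17 × 1.09208e-06 = 1.85654e-07
  π_3·f_3 = 0.09 × 0.0239814 = 0.00215833
  π_4·f_4 = 0.44 × 0.00210051 = 0.000924223
Marginal: 5.90145e-30 + 1.85654e-07 + 0.00215833 + 0.000924223 = 0.00308274
P(Population 4 | data) = 0.000924223 / 0.00308274 ≈ 0.2998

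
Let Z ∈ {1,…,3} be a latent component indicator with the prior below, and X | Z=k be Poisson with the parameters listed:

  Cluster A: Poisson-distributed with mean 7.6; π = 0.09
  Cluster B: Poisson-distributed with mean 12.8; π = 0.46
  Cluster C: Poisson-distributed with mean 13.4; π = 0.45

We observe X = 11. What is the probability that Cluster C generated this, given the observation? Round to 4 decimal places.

0.4436

Apply Bayes' rule: the posterior for each component is proportional to its prior times its likelihood at x.
Poisson probabilities:
  L_A = 0.061257
  L_B = 0.104516
  L_C = 0.0949404
Unnormalised posteriors:
  P(Z=A)·L_A = 0.09 × 0.061257 = 0.00551313
  P(Z=B)·L_B = 0.46 × 0.104516 = 0.0480776
  P(Z=C)·L_C = 0.45 × 0.0949404 = 0.0427232
Sum: 0.00551313 + 0.0480776 + 0.0427232 = 0.0963139
Responsibility of Cluster C: 0.0427232 / 0.0963139 ≈ 0.4436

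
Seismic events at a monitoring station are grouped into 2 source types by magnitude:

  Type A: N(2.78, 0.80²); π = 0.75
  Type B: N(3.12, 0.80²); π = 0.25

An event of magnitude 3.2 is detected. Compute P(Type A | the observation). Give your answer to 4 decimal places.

By Bayes' theorem, P(k | x) = w_k f_k(x) / Σ_j w_j f_j(x).
Component likelihoods at x = 3.2:
  p_A = (1/(0.80·√(2π)))·exp(−(3.2−2.78)²/(2·0.80²)) = 0.498678·exp(-0.13781) = 0.434479
  p_B = (1/(0.80·√(2π)))·exp(−(3.2−3.12)²/(2·0.80²)) = 0.498678·exp(-0.00500) = 0.496191
Weight by the priors:
  w_A·p_A = 0.75 × 0.434479 = 0.325859
  w_B·p_B = 0.25 × 0.496191 = 0.124048
Evidence: 0.325859 + 0.124048 = 0.449907
P(Type A | 3.2) = 0.325859 / 0.449907 ≈ 0.7243

0.7243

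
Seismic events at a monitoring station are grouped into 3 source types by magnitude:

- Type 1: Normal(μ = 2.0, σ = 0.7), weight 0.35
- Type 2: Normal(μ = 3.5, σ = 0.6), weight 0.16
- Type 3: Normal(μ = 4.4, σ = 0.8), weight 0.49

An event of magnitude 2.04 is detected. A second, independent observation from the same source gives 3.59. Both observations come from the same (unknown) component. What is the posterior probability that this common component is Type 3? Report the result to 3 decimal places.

0.071

Apply Bayes' rule: the posterior for each component is proportional to its prior times its likelihood at x.
Since both observations come from the same component, the likelihood for component k is f_k(x₁)·f_k(x₂).
  p_1 = [(1/(0.7·√(2π)))·exp(−(2.04−2.0)²/(2·0.7²)) = 0.569918·exp(-0.00163) = 0.568988] × [0.0431982] = 0.0245792
  p_2 = [(1/(0.6·√(2π)))·exp(−(2.04−3.5)²/(2·0.6²)) = 0.664904·exp(-2.96056) = 0.0344355] × [0.657466] = 0.0226401
  p_3 = [(1/(0.8·√(2π)))·exp(−(2.04−4.4)²/(2·0.8²)) = 0.498678·exp(-4.35125) = 0.0064283] × [0.298683] = 0.00192002
Multiply by the mixture weights:
  P(Z=1)·p_1 = 0.35 × 0.0245792 = 0.00860273
  P(Z=2)·p_2 = 0.16 × 0.0226401 = 0.00362242
  P(Z=3)·p_3 = 0.49 × 0.00192002 = 0.000940811
Denominator: 0.00860273 + 0.00362242 + 0.000940811 = 0.013166
So the posterior for Type 3 is 0.000940811 / 0.013166 ≈ 0.071.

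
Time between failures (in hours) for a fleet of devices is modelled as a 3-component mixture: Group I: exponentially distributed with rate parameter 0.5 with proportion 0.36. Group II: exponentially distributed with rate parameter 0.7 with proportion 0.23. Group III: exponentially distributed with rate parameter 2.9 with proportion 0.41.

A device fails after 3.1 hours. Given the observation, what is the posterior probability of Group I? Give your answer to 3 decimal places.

0.673

By Bayes' theorem, P(k | x) = π_k f_k(x) / Σ_j π_j f_j(x).
Component likelihoods at x = 3.1 hours:
  L_I = 0.5·e^(−0.5·3.1) = 0.5·e^(−1.5500) = 0.106124
  L_II = 0.7·e^(−0.7·3.1) = 0.7·e^(−2.1700) = 0.0799243
  L_III = 2.9·e^(−2.9·3.1) = 2.9·e^(−8.9900) = 0.000361485
Weight by the priors:
  π_I·L_I = 0.36 × 0.106124 = 0.0382046
  π_II·L_II = 0.23 × 0.0799243 = 0.0183826
  π_III·L_III = 0.41 × 0.000361485 = 0.000148209
Marginal: 0.0382046 + 0.0183826 + 0.000148209 = 0.0567354
P(Group I | data) ≈ 0.673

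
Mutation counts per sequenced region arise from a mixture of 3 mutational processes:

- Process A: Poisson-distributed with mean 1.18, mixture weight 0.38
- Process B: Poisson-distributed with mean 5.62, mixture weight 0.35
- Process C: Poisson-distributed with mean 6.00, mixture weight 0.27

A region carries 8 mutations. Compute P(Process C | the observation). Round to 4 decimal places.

0.4709

Apply Bayes' rule: the posterior for each component is proportional to its prior times its likelihood at x.
Poisson probabilities:
  f_A = 2.86463e-05
  f_B = 0.0894613
  f_C = 0.103258
Prior × likelihood for each component:
  w_A·f_A = 0.38 × 2.86463e-05 = 1.08856e-05
  w_B·f_B = 0.35 × 0.0894613 = 0.0313114
  w_C·f_C = 0.27 × 0.103258 = 0.0278796
Denominator: 1.08856e-05 + 0.0313114 + 0.0278796 = 0.0592019
P(Process C | data) ≈ 0.4709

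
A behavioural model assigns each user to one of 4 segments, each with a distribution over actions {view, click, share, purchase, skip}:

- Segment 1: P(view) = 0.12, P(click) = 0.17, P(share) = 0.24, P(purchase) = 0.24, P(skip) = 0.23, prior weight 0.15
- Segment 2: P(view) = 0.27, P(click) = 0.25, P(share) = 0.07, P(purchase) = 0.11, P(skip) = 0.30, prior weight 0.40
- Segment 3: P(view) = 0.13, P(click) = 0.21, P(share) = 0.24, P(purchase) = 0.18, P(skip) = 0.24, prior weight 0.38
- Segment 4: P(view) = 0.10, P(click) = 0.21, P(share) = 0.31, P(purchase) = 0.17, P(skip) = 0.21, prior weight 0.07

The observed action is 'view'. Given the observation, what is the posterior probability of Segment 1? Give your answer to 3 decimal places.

P(component k | x) = w_k·f_k(x) / marginal(x), where marginal(x) = Σ_j w_j·f_j(x).
Evaluate each component's likelihood at the observed value:
  f_1 = 0.12
  f_2 = 0.27
  f_3 = 0.13
  f_4 = 0.1
Multiply by the mixture weights:
  w_1·f_1 = 0.15 × 0.12 = 0.018
  w_2·f_2 = 0.40 × 0.27 = 0.108
  w_3·f_3 = 0.38 × 0.13 = 0.0494
  w_4·f_4 = 0.07 × 0.1 = 0.007
Sum: 0.018 + 0.108 + 0.0494 + 0.007 = 0.1824
So the posterior for Segment 1 is 0.018 / 0.1824 ≈ 0.099.

0.099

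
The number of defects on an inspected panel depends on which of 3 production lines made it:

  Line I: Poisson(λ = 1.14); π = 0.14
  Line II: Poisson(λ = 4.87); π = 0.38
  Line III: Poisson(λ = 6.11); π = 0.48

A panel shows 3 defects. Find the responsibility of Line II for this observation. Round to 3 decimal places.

P(component k | x) = π_k·f_k(x) / marginal(x), where marginal(x) = Σ_j π_j·f_j(x).
Poisson probabilities:
  f_I = 0.078971
  f_II = 0.147714
  f_III = 0.0844176
Weight by the priors:
  π_I·f_I = 0.14 × 0.078971 = 0.0110559
  π_II·f_II = 0.38 × 0.147714 = 0.0561313
  π_III·f_III = 0.48 × 0.0844176 = 0.0405205
Normaliser: 0.0110559 + 0.0561313 + 0.0405205 = 0.107708
So the posterior for Line II is 0.0561313 / 0.107708 ≈ 0.521.

0.521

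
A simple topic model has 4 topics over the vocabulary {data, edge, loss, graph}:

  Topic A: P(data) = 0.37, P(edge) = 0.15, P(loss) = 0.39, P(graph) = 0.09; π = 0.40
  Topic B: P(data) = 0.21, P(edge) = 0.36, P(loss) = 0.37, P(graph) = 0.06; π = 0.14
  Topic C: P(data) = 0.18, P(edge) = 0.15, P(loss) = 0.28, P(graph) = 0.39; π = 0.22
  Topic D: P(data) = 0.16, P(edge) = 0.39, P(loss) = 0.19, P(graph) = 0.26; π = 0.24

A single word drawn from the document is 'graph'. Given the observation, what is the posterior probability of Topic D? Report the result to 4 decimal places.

0.3240

Apply Bayes' rule: the posterior for each component is proportional to its prior times its likelihood at x.
Component likelihoods at x = 'graph':
  f_A = 0.09
  f_B = 0.06
  f_C = 0.39
  f_D = 0.26
Prior × likelihood for each component:
  π_A·f_A = 0.40 × 0.09 = 0.036
  π_B·f_B = 0.14 × 0.06 = 0.0084
  π_C·f_C = 0.22 × 0.39 = 0.0858
  π_D·f_D = 0.24 × 0.26 = 0.0624
Normaliser: 0.036 + 0.0084 + 0.0858 + 0.0624 = 0.1926
So the posterior for Topic D is 0.0624 / 0.1926 ≈ 0.3240.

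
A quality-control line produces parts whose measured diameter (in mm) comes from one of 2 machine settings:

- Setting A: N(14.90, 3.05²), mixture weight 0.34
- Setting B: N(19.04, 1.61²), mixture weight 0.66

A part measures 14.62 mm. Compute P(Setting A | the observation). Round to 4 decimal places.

0.9214

The responsibility of component k is P(Z=k) f_k(x) divided by Σ_j P(Z=j) f_j(x).
Normal densities:
  L_A = (1/(3.05·√(2π)))·exp(−(14.62−14.90)²/(2·3.05²)) = 0.130801·exp(-0.00421) = 0.130251
  L_B = (1/(1.61·√(2π)))·exp(−(14.62−19.04)²/(2·1.61²)) = 0.247790·exp(-3.76845) = 0.00572094
Multiply by the mixture weights:
  P(Z=A)·L_A = 0.34 × 0.130251 = 0.0442852
  P(Z=B)·L_B = 0.66 × 0.00572094 = 0.00377582
Denominator: 0.0442852 + 0.00377582 = 0.0480611
Responsibility of Setting A: 0.0442852 / 0.0480611 ≈ 0.9214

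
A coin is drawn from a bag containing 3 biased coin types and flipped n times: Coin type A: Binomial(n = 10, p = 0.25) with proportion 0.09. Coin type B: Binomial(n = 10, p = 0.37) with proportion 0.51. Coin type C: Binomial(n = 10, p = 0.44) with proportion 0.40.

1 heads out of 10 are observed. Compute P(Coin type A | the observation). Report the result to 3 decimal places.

P(component k | x) = P(Z=k)·f_k(x) / marginal(x), where marginal(x) = Σ_j P(Z=j)·f_j(x).
Binomial probabilities:
  L_A = C(10,1)·0.25^1·0.75^9 = 10·0.25·0.0750847 = 0.187712
  L_B = C(10,1)·0.37^1·0.63^9 = 10·0.37·0.0156338 = 0.0578451
  L_C = C(10,1)·0.44^1·0.56^9 = 10·0.44·0.00541617 = 0.0238311
Prior × likelihood for each component:
  P(Z=A)·L_A = 0.09 × 0.187712 = 0.0168941
  P(Z=B)·L_B = 0.51 × 0.0578451 = 0.029501
  P(Z=C)·L_C = 0.40 × 0.0238311 = 0.00953246
Denominator: 0.0168941 + 0.029501 + 0.00953246 = 0.0559275
So the posterior for Coin type A is 0.0168941 / 0.0559275 ≈ 0.302.

0.302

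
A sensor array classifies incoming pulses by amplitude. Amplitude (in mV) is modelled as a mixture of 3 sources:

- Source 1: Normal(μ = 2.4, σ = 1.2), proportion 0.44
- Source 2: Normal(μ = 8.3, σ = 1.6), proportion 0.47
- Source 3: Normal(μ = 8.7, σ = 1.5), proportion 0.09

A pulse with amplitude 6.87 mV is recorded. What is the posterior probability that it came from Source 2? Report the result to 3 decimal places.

0.872

Posterior ∝ prior × likelihood, so P(k | x) ∝ w_k f_k(x); normalise over all components.
Component likelihoods at x = 6.87 mV:
  p_1 = (1/(1.2·√(2π)))·exp(−(6.87−2.4)²/(2·1.2²)) = 0.332452·exp(-6.93781) = 0.000322608
  p_2 = (1/(1.6·√(2π)))·exp(−(6.87−8.3)²/(2·1.6²)) = 0.249339·exp(-0.39939) = 0.167238
  p_3 = (1/(1.5·√(2π)))·exp(−(6.87−8.7)²/(2·1.5²)) = 0.265962·exp(-0.74420) = 0.126362
Prior × likelihood for each component:
  w_1·p_1 = 0.44 × 0.000322608 = 0.000141948
  w_2·p_2 = 0.47 × 0.167238 = 0.0786019
  w_3·p_3 = 0.09 × 0.126362 = 0.0113726
Sum: 0.000141948 + 0.0786019 + 0.0113726 = 0.0901164
P(Source 2 | the observation) = 0.0786019 / 0.0901164 ≈ 0.872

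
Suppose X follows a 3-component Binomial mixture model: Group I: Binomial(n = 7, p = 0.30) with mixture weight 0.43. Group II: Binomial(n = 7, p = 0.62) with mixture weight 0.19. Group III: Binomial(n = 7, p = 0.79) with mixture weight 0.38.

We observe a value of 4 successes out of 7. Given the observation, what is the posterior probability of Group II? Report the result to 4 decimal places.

Posterior ∝ prior × likelihood, so P(k | x) ∝ π_k f_k(x); normalise over all components.
Component likelihoods at x = 4 successes out of 7:
  p_I = C(7,4)·0.30^4·0.70^3 = 35·0.0081·0.343 = 0.0972405
  p_II = C(7,4)·0.62^4·0.38^3 = 35·0.147763·0.054872 = 0.283782
  p_III = C(7,4)·0.79^4·0.21^3 = 35·0.389501·0.009261 = 0.126251
Prior × likelihood for each component:
  π_I·p_I = 0.43 × 0.0972405 = 0.0418134
  π_II·p_II = 0.19 × 0.283782 = 0.0539187
  π_III·p_III = 0.38 × 0.126251 = 0.0479753
Denominator: 0.0418134 + 0.0539187 + 0.0479753 = 0.143707
So the posterior for Group II is 0.0539187 / 0.143707 ≈ 0.3752.

0.3752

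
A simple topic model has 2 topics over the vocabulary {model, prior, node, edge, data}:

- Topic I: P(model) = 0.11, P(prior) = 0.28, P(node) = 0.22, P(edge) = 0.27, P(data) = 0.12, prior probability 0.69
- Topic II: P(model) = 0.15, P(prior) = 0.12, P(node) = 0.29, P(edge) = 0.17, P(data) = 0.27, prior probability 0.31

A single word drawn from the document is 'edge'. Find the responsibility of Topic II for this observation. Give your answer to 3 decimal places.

0.221

By Bayes' theorem, P(k | x) = π_k f_k(x) / Σ_j π_j f_j(x).
Evaluate each component's likelihood at the observed value:
  f_I = P(edge | comp) = 0.27
  f_II = P(edge | comp) = 0.17
Multiply by the mixture weights:
  π_I·f_I = 0.69 × 0.27 = 0.1863
  π_II·f_II = 0.31 × 0.17 = 0.0527
Marginal: 0.1863 + 0.0527 = 0.239
Responsibility of Topic II: 0.0527 / 0.239 ≈ 0.221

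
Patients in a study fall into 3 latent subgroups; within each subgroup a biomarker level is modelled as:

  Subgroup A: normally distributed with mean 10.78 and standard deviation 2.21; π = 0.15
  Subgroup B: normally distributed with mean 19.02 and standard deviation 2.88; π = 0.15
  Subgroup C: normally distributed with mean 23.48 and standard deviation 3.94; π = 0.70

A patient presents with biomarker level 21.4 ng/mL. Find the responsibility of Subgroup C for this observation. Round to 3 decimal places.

The responsibility of component k is π_k f_k(x) divided by Σ_j π_j f_j(x).
Component likelihoods at x = 21.4 ng/mL:
  p_A = 1.7463e-06
  p_B = 0.0984518
  p_C = 0.0880836
Unnormalised posteriors:
  π_A·p_A = 0.15 × 1.7463e-06 = 2.61946e-07
  π_B·p_B = 0.15 × 0.0984518 = 0.0147678
  π_C·p_C = 0.70 × 0.0880836 = 0.0616586
Normaliser: 2.61946e-07 + 0.0147678 + 0.0616586 = 0.0764266
P(Subgroup C | x) ≈ 0.807

0.807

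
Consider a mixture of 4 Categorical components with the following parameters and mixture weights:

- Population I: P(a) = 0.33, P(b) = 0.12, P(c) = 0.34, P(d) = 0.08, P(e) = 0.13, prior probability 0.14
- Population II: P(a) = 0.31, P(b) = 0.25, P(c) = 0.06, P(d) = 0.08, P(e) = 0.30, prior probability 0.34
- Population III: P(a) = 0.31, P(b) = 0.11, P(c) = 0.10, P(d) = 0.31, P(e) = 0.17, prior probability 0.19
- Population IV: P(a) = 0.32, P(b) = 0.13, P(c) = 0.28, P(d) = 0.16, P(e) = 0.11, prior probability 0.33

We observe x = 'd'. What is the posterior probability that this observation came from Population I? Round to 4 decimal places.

0.0746

P(component k | x) = P(Z=k)·f_k(x) / marginal(x), where marginal(x) = Σ_j P(Z=j)·f_j(x).
Evaluate each component's likelihood at the observed value:
  p_I = 0.08
  p_II = 0.08
  p_III = 0.31
  p_IV = 0.16
Unnormalised posteriors:
  P(Z=I)·p_I = 0.14 × 0.08 = 0.0112
  P(Z=II)·p_II = 0.34 × 0.08 = 0.0272
  P(Z=III)·p_III = 0.19 × 0.31 = 0.0589
  P(Z=IV)·p_IV = 0.33 × 0.16 = 0.0528
Sum: 0.0112 + 0.0272 + 0.0589 + 0.0528 = 0.1501
So the posterior for Population I is 0.0112 / 0.1501 ≈ 0.0746.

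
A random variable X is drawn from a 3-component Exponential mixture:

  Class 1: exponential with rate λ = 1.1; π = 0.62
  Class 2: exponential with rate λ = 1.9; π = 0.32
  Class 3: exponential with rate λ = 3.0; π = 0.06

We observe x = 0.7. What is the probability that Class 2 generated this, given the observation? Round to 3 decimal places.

By Bayes' theorem, P(k | x) = π_k f_k(x) / Σ_j π_j f_j(x).
Exponential densities:
  p_1 = 0.509314
  p_2 = 0.502507
  p_3 = 0.367369
Prior × likelihood for each component:
  π_1·p_1 = 0.62 × 0.509314 = 0.315775
  π_2·p_2 = 0.32 × 0.502507 = 0.160802
  π_3·p_3 = 0.06 × 0.367369 = 0.0220422
Marginal: 0.315775 + 0.160802 + 0.0220422 = 0.498619
So the posterior for Class 2 is 0.160802 / 0.498619 ≈ 0.322.

0.322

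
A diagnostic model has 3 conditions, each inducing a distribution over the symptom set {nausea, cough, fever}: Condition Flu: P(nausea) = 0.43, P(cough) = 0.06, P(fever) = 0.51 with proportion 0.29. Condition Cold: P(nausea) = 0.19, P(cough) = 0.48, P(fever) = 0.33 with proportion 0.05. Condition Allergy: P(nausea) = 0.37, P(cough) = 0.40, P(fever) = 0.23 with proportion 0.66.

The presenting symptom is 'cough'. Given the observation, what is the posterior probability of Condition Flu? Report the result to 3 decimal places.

By Bayes' theorem, P(k | x) = P(Z=k) f_k(x) / Σ_j P(Z=j) f_j(x).
Evaluate each component's likelihood at the observed value:
  p_Flu = P(cough | comp) = 0.06
  p_Cold = P(cough | comp) = 0.48
  p_Allergy = P(cough | comp) = 0.40
Weight by the priors:
  P(Z=Flu)·p_Flu = 0.29 × 0.06 = 0.0174
  P(Z=Cold)·p_Cold = 0.05 × 0.48 = 0.024
  P(Z=Allergy)·p_Allergy = 0.66 × 0.4 = 0.264
Evidence: 0.0174 + 0.024 + 0.264 = 0.3054
P(Condition Flu | x) = 0.0174 / 0.3054 ≈ 0.057

0.057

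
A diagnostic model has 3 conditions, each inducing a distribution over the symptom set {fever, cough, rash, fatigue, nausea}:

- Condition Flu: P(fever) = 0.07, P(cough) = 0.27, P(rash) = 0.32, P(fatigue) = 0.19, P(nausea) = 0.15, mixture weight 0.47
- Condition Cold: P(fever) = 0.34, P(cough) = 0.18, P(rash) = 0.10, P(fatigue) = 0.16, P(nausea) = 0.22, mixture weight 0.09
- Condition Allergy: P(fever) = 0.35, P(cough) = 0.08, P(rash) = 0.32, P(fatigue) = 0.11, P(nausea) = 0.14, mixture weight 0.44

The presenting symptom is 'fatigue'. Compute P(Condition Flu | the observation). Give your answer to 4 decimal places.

Posterior ∝ prior × likelihood, so P(k | x) ∝ w_k f_k(x); normalise over all components.
Component likelihoods at x = 'fatigue':
  L_Flu = 0.19
  L_Cold = 0.16
  L_Allergy = 0.11
Prior × likelihood for each component:
  w_Flu·L_Flu = 0.47 × 0.19 = 0.0893
  w_Cold·L_Cold = 0.09 × 0.16 = 0.0144
  w_Allergy·L_Allergy = 0.44 × 0.11 = 0.0484
Evidence: 0.0893 + 0.0144 + 0.0484 = 0.1521
Responsibility of Condition Flu: 0.0893 / 0.1521 ≈ 0.5871

0.5871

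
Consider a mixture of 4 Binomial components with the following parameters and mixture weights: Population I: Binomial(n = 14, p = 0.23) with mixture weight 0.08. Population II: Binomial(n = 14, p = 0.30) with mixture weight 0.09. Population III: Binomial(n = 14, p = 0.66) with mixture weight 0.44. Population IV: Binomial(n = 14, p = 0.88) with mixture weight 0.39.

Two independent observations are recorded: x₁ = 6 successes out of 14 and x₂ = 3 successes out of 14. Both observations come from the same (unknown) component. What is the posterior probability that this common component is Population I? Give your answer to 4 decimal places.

By Bayes' theorem, P(k | x) = π_k f_k(x) / Σ_j π_j f_j(x).
Since both observations come from the same component, the likelihood for component k is f_k(x₁)·f_k(x₂).
  p_I = [C(14,6)·0.23^6·0.77^8 = 3003·0.000148036·0.123574 = 0.0549349] × [0.249852] = 0.0137256
  p_II = [C(14,6)·0.30^6·0.70^8 = 3003·0.000729·0.057648 = 0.126202] × [0.194332] = 0.0245251
  p_III = [C(14,6)·0.66^6·0.34^8 = 3003·0.082654·0.000178579 = 0.0443252] × [0.000734516] = 3.25575e-05
  p_IV = [C(14,6)·0.88^6·0.12^8 = 3003·0.464404·4.29982e-08 = 5.99655e-05] × [1.84308e-08] = 1.10521e-12
Multiply by the mixture weights:
  π_I·p_I = 0.08 × 0.0137256 = 0.00109805
  π_II·p_II = 0.09 × 0.0245251 = 0.00220726
  π_III·p_III = 0.44 × 3.25575e-05 = 1.43253e-05
  π_IV·p_IV = 0.39 × 1.10521e-12 = 4.31032e-13
Marginal: 0.00109805 + 0.00220726 + 1.43253e-05 + 4.31032e-13 = 0.00331963
P(Population I | data) ≈ 0.3308

0.3308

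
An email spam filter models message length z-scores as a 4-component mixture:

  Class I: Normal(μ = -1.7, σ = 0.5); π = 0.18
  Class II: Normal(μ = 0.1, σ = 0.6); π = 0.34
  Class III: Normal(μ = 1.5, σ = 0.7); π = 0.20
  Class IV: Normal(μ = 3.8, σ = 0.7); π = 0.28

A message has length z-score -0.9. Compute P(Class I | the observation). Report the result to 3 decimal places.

0.413

Apply Bayes' rule: the posterior for each component is proportional to its prior times its likelihood at x.
Component likelihoods at x = -0.9:
  p_I = (1/(0.5·√(2π)))·exp(−(-0.9−-1.7)²/(2·0.5²)) = 0.797885·exp(-1.28000) = 0.221842
  p_II = (1/(0.6·√(2π)))·exp(−(-0.9−0.1)²/(2·0.6²)) = 0.664904·exp(-1.38889) = 0.165795
  p_III = (1/(0.7·√(2π)))·exp(−(-0.9−1.5)²/(2·0.7²)) = 0.569918·exp(-5.87755) = 0.0015967
  p_IV = (1/(0.7·√(2π)))·exp(−(-0.9−3.8)²/(2·0.7²)) = 0.569918·exp(-22.54082) = 9.25678e-11
Multiply by the mixture weights:
  π_I·p_I = 0.18 × 0.221842 = 0.0399315
  π_II·p_II = 0.34 × 0.165795 = 0.0563704
  π_III·p_III = 0.20 × 0.0015967 = 0.000319341
  π_IV·p_IV = 0.28 × 9.25678e-11 = 2.5919e-11
Normaliser: 0.0399315 + 0.0563704 + 0.000319341 + 2.5919e-11 = 0.0966212
So the posterior for Class I is 0.0399315 / 0.0966212 ≈ 0.413.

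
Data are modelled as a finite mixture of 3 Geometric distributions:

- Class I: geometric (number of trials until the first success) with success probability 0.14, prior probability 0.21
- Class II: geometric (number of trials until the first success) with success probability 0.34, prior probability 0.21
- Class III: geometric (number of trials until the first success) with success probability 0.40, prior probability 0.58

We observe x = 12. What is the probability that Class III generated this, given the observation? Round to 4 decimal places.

0.1173

The responsibility of component k is π_k f_k(x) divided by Σ_j π_j f_j(x).
Geometric probabilities:
  f_I = 0.0266447
  f_II = 0.00351935
  f_III = 0.00145119
Multiply by the mixture weights:
  π_I·f_I = 0.21 × 0.0266447 = 0.00559539
  π_II·f_II = 0.21 × 0.00351935 = 0.000739063
  π_III·f_III = 0.58 × 0.00145119 = 0.000841689
Sum: 0.00559539 + 0.000739063 + 0.000841689 = 0.00717614
Responsibility of Class III: 0.000841689 / 0.00717614 ≈ 0.1173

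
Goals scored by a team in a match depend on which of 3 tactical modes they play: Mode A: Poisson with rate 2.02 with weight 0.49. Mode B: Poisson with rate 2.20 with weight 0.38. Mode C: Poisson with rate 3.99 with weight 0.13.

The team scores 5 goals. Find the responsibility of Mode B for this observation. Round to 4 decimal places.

Posterior ∝ prior × likelihood, so P(k | x) ∝ P(Z=k) f_k(x); normalise over all components.
Poisson probabilities:
  f_A = 0.0371793
  f_B = 0.0475866
  f_C = 0.155901
Multiply by the mixture weights:
  P(Z=A)·f_A = 0.49 × 0.0371793 = 0.0182178
  P(Z=B)·f_B = 0.38 × 0.0475866 = 0.0180829
  P(Z=C)·f_C = 0.13 × 0.155901 = 0.0202671
Normaliser: 0.0182178 + 0.0180829 + 0.0202671 = 0.0565678
So the posterior for Mode B is 0.0180829 / 0.0565678 ≈ 0.3197.

0.3197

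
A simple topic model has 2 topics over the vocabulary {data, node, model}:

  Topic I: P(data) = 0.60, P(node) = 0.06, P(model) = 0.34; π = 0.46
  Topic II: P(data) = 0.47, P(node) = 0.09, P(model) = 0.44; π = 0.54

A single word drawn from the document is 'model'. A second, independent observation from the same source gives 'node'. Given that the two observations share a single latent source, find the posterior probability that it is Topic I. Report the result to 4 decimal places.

The responsibility of component k is π_k f_k(x) divided by Σ_j π_j f_j(x).
Since both observations come from the same component, the likelihood for component k is f_k(x₁)·f_k(x₂).
  L_I = [0.34] × [0.06] = 0.0204
  L_II = [0.44] × [0.09] = 0.0396
Multiply by the mixture weights:
  π_I·L_I = 0.46 × 0.0204 = 0.009384
  π_II·L_II = 0.54 × 0.0396 = 0.021384
Denominator: 0.009384 + 0.021384 = 0.030768
P(Topic I | x₁, x₂) ≈ 0.3050

0.3050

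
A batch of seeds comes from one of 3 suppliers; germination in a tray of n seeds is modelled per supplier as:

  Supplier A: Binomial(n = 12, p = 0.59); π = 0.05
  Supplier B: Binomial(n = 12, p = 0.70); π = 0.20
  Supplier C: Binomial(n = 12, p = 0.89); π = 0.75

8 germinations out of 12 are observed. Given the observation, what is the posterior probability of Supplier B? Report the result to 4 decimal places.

The responsibility of component k is P(Z=k) f_k(x) divided by Σ_j P(Z=j) f_j(x).
Component likelihoods at x = 8 germinations out of 12:
  f_A = C(12,8)·0.59^8·0.41^4 = 495·0.014683·0.0282576 = 0.205379
  f_B = C(12,8)·0.70^8·0.30^4 = 495·0.057648·0.0081 = 0.23114
  f_C = C(12,8)·0.89^8·0.11^4 = 495·0.393659·0.00014641 = 0.0285296
Prior × likelihood for each component:
  P(Z=A)·f_A = 0.05 × 0.205379 = 0.010269
  P(Z=B)·f_B = 0.20 × 0.23114 = 0.0462279
  P(Z=C)·f_C = 0.75 × 0.0285296 = 0.0213972
Sum: 0.010269 + 0.0462279 + 0.0213972 = 0.0778941
Responsibility of Supplier B: 0.0462279 / 0.0778941 ≈ 0.5935

0.5935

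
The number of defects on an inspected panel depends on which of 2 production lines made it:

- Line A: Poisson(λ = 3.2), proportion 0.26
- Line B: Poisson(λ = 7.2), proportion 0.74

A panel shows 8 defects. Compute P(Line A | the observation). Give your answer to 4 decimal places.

By Bayes' theorem, P(k | x) = π_k f_k(x) / Σ_j π_j f_j(x).
Component likelihoods at x = 8 defects:
  p_A = e^(−3.2)·3.2^8/8! = 0.0111157
  p_B = e^(−7.2)·7.2^8/8! = 0.133727
Multiply by the mixture weights:
  π_A·p_A = 0.26 × 0.0111157 = 0.00289008
  π_B·p_B = 0.74 × 0.133727 = 0.098958
Denominator: 0.00289008 + 0.098958 = 0.101848
So the posterior for Line A is 0.00289008 / 0.101848 ≈ 0.0284.

0.0284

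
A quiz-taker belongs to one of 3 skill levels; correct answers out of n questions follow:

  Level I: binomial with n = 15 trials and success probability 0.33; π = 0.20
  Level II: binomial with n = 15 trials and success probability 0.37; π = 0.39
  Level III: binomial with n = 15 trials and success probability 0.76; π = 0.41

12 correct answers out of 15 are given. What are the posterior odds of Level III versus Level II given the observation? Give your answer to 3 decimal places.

327.849

The posterior odds equal the prior odds times the likelihood ratio: (π_i/π_j)·(f_i(x)/f_j(x)).
Evaluate each component's likelihood at the observed value:
  L_I = C(15,12)·0.33^12·0.67^3 = 455·1.66789e-06·0.300763 = 0.000228246
  L_II = C(15,12)·0.37^12·0.63^3 = 455·6.58295e-06·0.250047 = 0.000748952
  L_III = C(15,12)·0.76^12·0.24^3 = 455·0.0371333·0.013824 = 0.233565
Odds = (0.41/0.39) × (0.233565/0.000748952) = 1.05128 × 311.856 ≈ 327.849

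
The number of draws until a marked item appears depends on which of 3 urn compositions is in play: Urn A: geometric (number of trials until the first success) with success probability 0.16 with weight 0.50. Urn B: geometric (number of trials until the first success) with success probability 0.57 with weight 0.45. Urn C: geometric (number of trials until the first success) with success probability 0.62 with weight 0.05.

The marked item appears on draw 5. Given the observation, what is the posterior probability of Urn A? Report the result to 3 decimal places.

0.809

The responsibility of component k is P(Z=k) f_k(x) divided by Σ_j P(Z=j) f_j(x).
Evaluate each component's likelihood at the observed value:
  p_A = 0.16·(1−0.16)^4 = 0.16·0.497871 = 0.0796594
  p_B = 0.57·(1−0.57)^4 = 0.57·0.034188 = 0.0194872
  p_C = 0.62·(1−0.62)^4 = 0.62·0.0208514 = 0.0129278
Multiply by the mixture weights:
  P(Z=A)·p_A = 0.50 × 0.0796594 = 0.0398297
  P(Z=B)·p_B = 0.45 × 0.0194872 = 0.00876922
  P(Z=C)·p_C = 0.05 × 0.0129278 = 0.000646392
Denominator: 0.0398297 + 0.00876922 + 0.000646392 = 0.0492453
P(Urn A | x) = 0.0398297 / 0.0492453 ≈ 0.809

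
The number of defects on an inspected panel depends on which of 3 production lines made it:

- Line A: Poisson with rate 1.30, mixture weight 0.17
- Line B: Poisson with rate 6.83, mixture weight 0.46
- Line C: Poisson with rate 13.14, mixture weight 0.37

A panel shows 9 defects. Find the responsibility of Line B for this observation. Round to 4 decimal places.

0.6544

By Bayes' theorem, P(k | x) = π_k f_k(x) / Σ_j π_j f_j(x).
Evaluate each component's likelihood at the observed value:
  L_A = e^(−1.30)·1.30^9/9! = 7.96424e-06
  L_B = e^(−6.83)·6.83^9/9! = 0.0963367
  L_C = e^(−13.14)·13.14^9/9! = 0.0632362
Unnormalised posteriors:
  π_A·L_A = 0.17 × 7.96424e-06 = 1.35392e-06
  π_B·L_B = 0.46 × 0.0963367 = 0.0443149
  π_C·L_C = 0.37 × 0.0632362 = 0.0233974
Marginal: 1.35392e-06 + 0.0443149 + 0.0233974 = 0.0677137
So the posterior for Line B is 0.0443149 / 0.0677137 ≈ 0.6544.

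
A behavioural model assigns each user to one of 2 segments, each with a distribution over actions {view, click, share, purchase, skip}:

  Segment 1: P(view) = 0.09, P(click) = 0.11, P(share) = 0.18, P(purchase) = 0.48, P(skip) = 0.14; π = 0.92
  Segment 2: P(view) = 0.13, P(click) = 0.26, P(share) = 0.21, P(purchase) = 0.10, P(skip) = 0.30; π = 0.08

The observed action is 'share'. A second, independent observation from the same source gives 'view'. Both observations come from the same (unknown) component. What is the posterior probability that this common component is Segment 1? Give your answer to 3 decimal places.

P(component k | x) = π_k·f_k(x) / marginal(x), where marginal(x) = Σ_j π_j·f_j(x).
Since both observations come from the same component, the likelihood for component k is f_k(x₁)·f_k(x₂).
  p_1 = [0.18] × [0.09] = 0.0162
  p_2 = [0.21] × [0.13] = 0.0273
Weight by the priors:
  π_1·p_1 = 0.92 × 0.0162 = 0.014904
  π_2·p_2 = 0.08 × 0.0273 = 0.002184
Sum: 0.014904 + 0.002184 = 0.017088
P(Segment 1 | data) = 0.014904 / 0.017088 ≈ 0.872

0.872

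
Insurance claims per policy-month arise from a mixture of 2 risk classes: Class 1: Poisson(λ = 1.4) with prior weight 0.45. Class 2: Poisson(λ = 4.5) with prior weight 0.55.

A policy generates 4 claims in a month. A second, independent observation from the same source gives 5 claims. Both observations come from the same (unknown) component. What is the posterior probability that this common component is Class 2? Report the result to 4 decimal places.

0.9891

P(component k | x) = w_k·f_k(x) / marginal(x), where marginal(x) = Σ_j w_j·f_j(x).
Since both observations come from the same component, the likelihood for component k is f_k(x₁)·f_k(x₂).
  p_1 = [e^(−1.4)·1.4^4/4! = 0.039472] × [0.0110521] = 0.00043625
  p_2 = [e^(−4.5)·4.5^4/4! = 0.189808] × [0.170827] = 0.0324242
Prior × likelihood for each component:
  w_1·p_1 = 0.45 × 0.00043625 = 0.000196312
  w_2·p_2 = 0.55 × 0.0324242 = 0.0178333
Marginal: 0.000196312 + 0.0178333 = 0.0180296
So the posterior for Class 2 is 0.0178333 / 0.0180296 ≈ 0.9891.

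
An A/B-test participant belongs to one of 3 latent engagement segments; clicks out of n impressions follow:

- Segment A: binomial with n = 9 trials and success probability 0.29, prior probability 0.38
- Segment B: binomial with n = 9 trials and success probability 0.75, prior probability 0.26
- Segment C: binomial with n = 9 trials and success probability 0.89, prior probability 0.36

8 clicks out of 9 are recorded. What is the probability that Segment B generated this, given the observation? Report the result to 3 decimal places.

0.294

Apply Bayes' rule: the posterior for each component is proportional to its prior times its likelihood at x.
Evaluate each component's likelihood at the observed value:
  p_A = C(9,8)·0.29^8·0.71^1 = 9·5.00246e-05·0.71 = 0.000319657
  p_B = C(9,8)·0.75^8·0.25^1 = 9·0.100113·0.25 = 0.225254
  p_C = C(9,8)·0.89^8·0.11^1 = 9·0.393659·0.11 = 0.389722
Prior × likelihood for each component:
  π_A·p_A = 0.38 × 0.000319657 = 0.00012147
  π_B·p_B = 0.26 × 0.225254 = 0.0585661
  π_C·p_C = 0.36 × 0.389722 = 0.1403
Sum: 0.00012147 + 0.0585661 + 0.1403 = 0.198988
Responsibility of Segment B: 0.0585661 / 0.198988 ≈ 0.294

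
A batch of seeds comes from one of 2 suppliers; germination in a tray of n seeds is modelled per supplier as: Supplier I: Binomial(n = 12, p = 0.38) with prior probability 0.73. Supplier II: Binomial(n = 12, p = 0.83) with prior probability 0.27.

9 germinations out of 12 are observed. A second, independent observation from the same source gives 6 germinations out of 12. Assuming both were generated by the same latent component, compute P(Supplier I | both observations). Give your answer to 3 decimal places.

P(component k | x) = w_k·f_k(x) / marginal(x), where marginal(x) = Σ_j w_j·f_j(x).
Since both observations come from the same component, the likelihood for component k is f_k(x₁)·f_k(x₂).
  L_I = [C(12,9)·0.38^9·0.62^3 = 220·0.000165216·0.238328 = 0.00866264] × [0.158024] = 0.00136891
  L_II = [C(12,9)·0.83^9·0.17^3 = 220·0.18694·0.004913 = 0.202056] × [0.00729179] = 0.00147335
Multiply by the mixture weights:
  w_I·L_I = 0.73 × 0.00136891 = 0.000999302
  w_II·L_II = 0.27 × 0.00147335 = 0.000397805
Denominator: 0.000999302 + 0.000397805 = 0.00139711
Responsibility of Supplier I: 0.000999302 / 0.00139711 ≈ 0.715

0.715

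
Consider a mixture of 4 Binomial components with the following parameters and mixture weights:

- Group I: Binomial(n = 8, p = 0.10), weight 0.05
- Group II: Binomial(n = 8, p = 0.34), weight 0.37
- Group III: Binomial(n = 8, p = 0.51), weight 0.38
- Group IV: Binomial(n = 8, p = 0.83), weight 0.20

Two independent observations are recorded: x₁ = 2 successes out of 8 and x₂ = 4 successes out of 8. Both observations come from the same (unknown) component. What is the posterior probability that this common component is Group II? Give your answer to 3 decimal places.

The responsibility of component k is P(Z=k) f_k(x) divided by Σ_j P(Z=j) f_j(x).
Since both observations come from the same component, the likelihood for component k is f_k(x₁)·f_k(x₂).
  f_I = [0.148803] × [0.0045927] = 0.00068341
  f_II = [0.267534] × [0.177496] = 0.0474864
  f_III = [0.100803] × [0.273] = 0.0275193
  f_IV = [0.000465594] × [0.0277464] = 1.29186e-05
Multiply by the mixture weights:
  P(Z=I)·f_I = 0.05 × 0.00068341 = 3.41705e-05
  P(Z=II)·f_II = 0.37 × 0.0474864 = 0.01757
  P(Z=III)·f_III = 0.38 × 0.0275193 = 0.0104573
  P(Z=IV)·f_IV = 0.20 × 1.29186e-05 = 2.58371e-06
Sum: 3.41705e-05 + 0.01757 + 0.0104573 + 2.58371e-06 = 0.0280641
So the posterior for Group II is 0.01757 / 0.0280641 ≈ 0.626.

0.626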